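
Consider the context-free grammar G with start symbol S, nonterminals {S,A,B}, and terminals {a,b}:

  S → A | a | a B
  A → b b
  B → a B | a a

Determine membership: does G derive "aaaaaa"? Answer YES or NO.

CNF form of G:
  S -> T0 T0 | T1 B | a
  A -> T0 T0
  B -> T1 B | T1 T1
  T0 -> b
  T1 -> a

CYK table (by increasing span):
  T[0,0] 'a' = {S,T1}  orig:{S}
  T[1,1] 'a' = {S,T1}  orig:{S}
  T[2,2] 'a' = {S,T1}  orig:{S}
  T[3,3] 'a' = {S,T1}  orig:{S}
  T[4,4] 'a' = {S,T1}  orig:{S}
  T[5,5] 'a' = {S,T1}  orig:{S}
  T[0,1] 'aa' = {B}
  T[1,2] 'aa' = {B}
  T[2,3] 'aa' = {B}
  T[3,4] 'aa' = {B}
  T[4,5] 'aa' = {B}
  T[0,2] 'aaa' = {B,S}
  T[1,3] 'aaa' = {B,S}
  T[2,4] 'aaa' = {B,S}
  T[3,5] 'aaa' = {B,S}
  T[0,3] 'aaaa' = {B,S}
  T[1,4] 'aaaa' = {B,S}
  T[2,5] 'aaaa' = {B,S}
  T[0,4] 'aaaaa' = {B,S}
  T[1,5] 'aaaaa' = {B,S}
  T[0,5] 'aaaaaa' = {B,S}

S ∈ T[0,5] ⇒ YES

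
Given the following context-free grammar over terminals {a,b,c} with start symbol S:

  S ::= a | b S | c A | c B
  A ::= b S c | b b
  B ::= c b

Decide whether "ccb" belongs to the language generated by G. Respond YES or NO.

Convert to CNF:
  S -> T0 S | T1 A | T1 B | a
  A -> T0 T0 | T0 X2
  B -> T1 T0
  T0 -> b
  T1 -> c
  X2 -> S T1

CYK table (by increasing span):
  [0..0]={T1}  "c"  orig:{}
  [1..1]={T1}  "c"  orig:{}
  [2..2]={T0}  "b"  orig:{}
  [0..1]=∅  "cc"
  [1..2]={B}  "cb"
  [0..2]={S}  "ccb"

S ∈ T[0,2] ⇒ YES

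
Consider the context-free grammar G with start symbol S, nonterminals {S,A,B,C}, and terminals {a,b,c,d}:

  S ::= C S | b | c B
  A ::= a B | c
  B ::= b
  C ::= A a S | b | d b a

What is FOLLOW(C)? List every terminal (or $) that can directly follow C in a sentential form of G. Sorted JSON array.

Compute FIRST by fixpoint:
round 1:
  A via A→a B: +{a}
  A via A→c: +{c}
  B via B→b: +{b}
  C via C→A a S: +{a,c}
  C via C→b: +{b}
  C via C→d b a: +{d}
  S via S→C S: +{a,b,c,d}
  S: {a,b,c,d}  A: {a,c}  B: {b}  C: {a,b,c,d}
round 2: done
  S: {a,b,c,d}  A: {a,c}  B: {b}  C: {a,b,c,d}

FOLLOW iteration:
initialize: $ ∈ FOLLOW(S)
iter 1:
  C→A a S: FOLLOW(A) ⊇ FIRST(a) = {a}; new: +{a}
  S→C S: FOLLOW(C) ⊇ FIRST(S) = {a,b,c,d}; new: +{a,b,c,d}
  S→c B: FOLLOW(B) ⊇ FOLLOW(S) ⊇ {$}; new: +{$}
  S: {$}  A: {a}  B: {$}  C: {a,b,c,d}
iter 2:
  A→a B: FOLLOW(B) ⊇ FOLLOW(A) ⊇ {a}; new: +{a}
  C→A a S: FOLLOW(S) ⊇ FOLLOW(C) ⊇ {a,b,c,d}; new: +{a,b,c,d}
  S→c B: FOLLOW(B) ⊇ FOLLOW(S) ⊇ {$,a,b,c,d}; new: +{b,c,d}
  S: {$,a,b,c,d}  A: {a}  B: {$,a,b,c,d}  C: {a,b,c,d}
iter 3: — fixpoint
  S: {$,a,b,c,d}  A: {a}  B: {$,a,b,c,d}  C: {a,b,c,d}

FOLLOW(C) = ["a", "b", "c", "d"]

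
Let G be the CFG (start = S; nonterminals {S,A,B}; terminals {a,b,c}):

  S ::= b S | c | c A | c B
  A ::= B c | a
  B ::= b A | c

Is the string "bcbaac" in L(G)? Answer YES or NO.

CNF form of G:
  S -> T0 A | T0 B | T1 S | c
  A -> B T0 | a
  B -> T1 A | c
  T0 -> c
  T1 -> b

CYK table (by increasing span):
  cell(0,0) b: {T1}  orig:{}
  cell(1,1) c: {B,S,T0}  orig:{B,S}
  cell(2,2) b: {T1}  orig:{}
  cell(3,3) a: {A}
  cell(4,4) a: {A}
  cell(5,5) c: {B,S,T0}  orig:{B,S}
  cell(0,1) bc: {S}
  cell(1,2) cb: ∅
  cell(2,3) ba: {B}
  cell(3,4) aa: ∅
  cell(4,5) ac: ∅
  cell(0,2) bcb: ∅
  cell(1,3) cba: {S}
  cell(2,4) baa: ∅
  cell(3,5) aac: ∅
  cell(0,3) bcba: {S}
  cell(1,4) cbaa: ∅
  cell(2,5) baac: ∅
  cell(0,4) bcbaa: ∅
  cell(1,5) cbaac: ∅
  cell(0,5) bcbaac: ∅

S ∉ T[0,5] ⇒ NO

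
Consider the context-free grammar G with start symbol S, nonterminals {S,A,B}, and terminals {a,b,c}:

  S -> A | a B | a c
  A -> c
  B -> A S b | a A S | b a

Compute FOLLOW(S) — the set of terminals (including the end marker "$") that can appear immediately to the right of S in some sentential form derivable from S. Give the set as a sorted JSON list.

Compute FIRST by fixpoint:
round 1:
  A via A→c: +{c}
  B via B→A S b: +{c}
  B via B→a A S: +{a}
  B via B→b a: +{b}
  S via S→A: +{c}
  S via S→a B: +{a}
  FIRST[S]={a,c}  FIRST[A]={c}  FIRST[B]={a,b,c}
round 2: — fixpoint
  FIRST[S]={a,c}  FIRST[A]={c}  FIRST[B]={a,b,c}

FOLLOW sets:
seed FOLLOW(S) with $
iter 1:
  B→A S b: FOLLOW(A) ⊇ FIRST(S) = {a,c}; new: +{a,c}
  B→A S b: FOLLOW(S) ⊇ FIRST(b) = {b}; new: +{b}
  S→A: FOLLOW(A) ⊇ FOLLOW(S) ⊇ {$,b}; new: +{$,b}
  S→a B: FOLLOW(B) ⊇ FOLLOW(S) ⊇ {$,b}; new: +{$,b}
  FOLLOW(S)={$,b}  FOLLOW(A)={$,a,b,c}  FOLLOW(B)={$,b}
iter 2: (stable)
  FOLLOW(S)={$,b}  FOLLOW(A)={$,a,b,c}  FOLLOW(B)={$,b}

FOLLOW(S) = ["$", "b"]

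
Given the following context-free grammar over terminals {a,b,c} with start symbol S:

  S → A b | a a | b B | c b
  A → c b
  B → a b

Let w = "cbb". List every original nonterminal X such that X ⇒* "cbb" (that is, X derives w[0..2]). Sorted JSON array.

Convert to CNF:
  S -> A T1 | T0 T1 | T1 B | T2 T2
  A -> T0 T1
  B -> T2 T1
  T0 -> c
  T1 -> b
  T2 -> a

CYK fill, restricted to cells inside w[0..2]:
  cell(0,0) c: {T0}  orig:{}
  cell(1,1) b: {T1}  orig:{}
  cell(2,2) b: {T1}  orig:{}
  cell(0,1) cb: {A,S}
  cell(1,2) bb: ∅
  cell(0,2) cbb: {S}

Original NTs in T[0,2] deriving "cbb": ["S"]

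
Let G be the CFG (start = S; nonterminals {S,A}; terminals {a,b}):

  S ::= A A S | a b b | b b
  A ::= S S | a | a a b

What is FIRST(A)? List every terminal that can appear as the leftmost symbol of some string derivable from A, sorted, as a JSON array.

FIRST iteration:
pass 1:
  A via A→a: +{a}
  S via S→A A S: +{a}
  S via S→b b: +{b}
  FIRST[S]={a,b}  FIRST[A]={a}
pass 2:
  A via A→S S: +{b}
  FIRST[S]={a,b}  FIRST[A]={a,b}
pass 3: (no change)
  FIRST[S]={a,b}  FIRST[A]={a,b}

FIRST(A) = ["a", "b"]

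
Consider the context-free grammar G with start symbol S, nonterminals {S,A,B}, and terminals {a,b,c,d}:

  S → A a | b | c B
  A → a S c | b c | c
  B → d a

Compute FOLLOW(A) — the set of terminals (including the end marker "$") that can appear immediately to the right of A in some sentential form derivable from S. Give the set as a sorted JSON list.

Compute FIRST by fixpoint:
round 1:
  A via A→a S c: +{a}
  A via A→b c: +{b}
  A via A→c: +{c}
  B via B→d a: +{d}
  S via S→A a: +{a,b,c}
  S: {a,b,c}  A: {a,b,c}  B: {d}
round 2: (no change)
  S: {a,b,c}  A: {a,b,c}  B: {d}

FOLLOW iteration:
initialize: $ ∈ FOLLOW(S)
iter 1:
  A→a S c: FOLLOW(S) ⊇ FIRST(c) = {c}; new: +{c}
  S→A a: FOLLOW(A) ⊇ FIRST(a) = {a}; new: +{a}
  S→c B: FOLLOW(B) ⊇ FOLLOW(S) ⊇ {$,c}; new: +{$,c}
  S: {$,c}  A: {a}  B: {$,c}
iter 2: done
  S: {$,c}  A: {a}  B: {$,c}

FOLLOW(A) = ["a"]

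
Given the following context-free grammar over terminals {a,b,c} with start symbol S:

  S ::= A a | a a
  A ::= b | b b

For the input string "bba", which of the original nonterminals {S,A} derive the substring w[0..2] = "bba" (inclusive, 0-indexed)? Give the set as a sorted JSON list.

Convert to CNF:
  S -> A T1 | T1 T1
  A -> T0 T0 | b
  T0 -> b
  T1 -> a

Fill CYK table bottom-up, restricted to cells inside w[0..2]:
  T[0,0] 'b' = {A,T0}  orig:{A}
  T[1,1] 'b' = {A,T0}  orig:{A}
  T[2,2] 'a' = {T1}  orig:{}
  T[0,1] 'bb' = {A}
  T[1,2] 'ba' = {S}
  T[0,2] 'bba' = {S}

Original NTs in T[0,2] deriving "bba": ["S"]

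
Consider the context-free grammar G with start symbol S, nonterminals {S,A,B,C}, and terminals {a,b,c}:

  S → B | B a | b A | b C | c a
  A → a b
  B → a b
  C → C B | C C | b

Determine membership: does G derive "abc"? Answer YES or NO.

Convert to CNF:
  S -> B T0 | T0 T1 | T1 A | T1 C | T2 T0
  A -> T0 T1
  B -> T0 T1
  C -> C B | C C | b
  T0 -> a
  T1 -> b
  T2 -> c

Fill CYK table bottom-up:
  [0..0]={T0}  "a"  orig:{}
  [1..1]={C,T1}  "b"  orig:{C}
  [2..2]={T2}  "c"  orig:{}
  [0..1]={A,B,S}  "ab"
  [1..2]=∅  "bc"
  [0..2]=∅  "abc"

S ∉ T[0,2] ⇒ NO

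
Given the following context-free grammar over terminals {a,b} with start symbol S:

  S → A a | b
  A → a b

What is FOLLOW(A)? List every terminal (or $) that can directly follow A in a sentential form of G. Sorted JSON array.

Compute FIRST by fixpoint:
pass 1:
  A via A→a b: +{a}
  S via S→A a: +{a}
  S via S→b: +{b}
  S: {a,b}  A: {a}
pass 2: (stable)
  S: {a,b}  A: {a}

FOLLOW iteration:
seed FOLLOW(S) with $
pass 1:
  S→A a: FOLLOW(A) ⊇ FIRST(a) = {a}; new: +{a}
  S: {$}  A: {a}
pass 2: done
  S: {$}  A: {a}

FOLLOW(A) = ["a"]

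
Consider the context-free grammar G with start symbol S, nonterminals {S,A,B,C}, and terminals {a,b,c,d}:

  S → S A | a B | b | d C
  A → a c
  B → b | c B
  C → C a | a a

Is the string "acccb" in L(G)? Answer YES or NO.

CNF form of G:
  S -> S A | T0 B | T2 C | b
  A -> T0 T1
  B -> T1 B | b
  C -> C T0 | T0 T0
  T0 -> a
  T1 -> c
  T2 -> d

Fill CYK table bottom-up:
  [0..0]={T0}  "a"  orig:{}
  [1..1]={T1}  "c"  orig:{}
  [2..2]={T1}  "c"  orig:{}
  [3..3]={T1}  "c"  orig:{}
  [4..4]={B,S}  "b"
  [0..1]={A}  "ac"
  [1..2]=∅  "cc"
  [2..3]=∅  "cc"
  [3..4]={B}  "cb"
  [0..2]=∅  "acc"
  [1..3]=∅  "ccc"
  [2..4]={B}  "ccb"
  [0..3]=∅  "accc"
  [1..4]={B}  "cccb"
  [0..4]={S}  "acccb"

S ∈ T[0,4] ⇒ YES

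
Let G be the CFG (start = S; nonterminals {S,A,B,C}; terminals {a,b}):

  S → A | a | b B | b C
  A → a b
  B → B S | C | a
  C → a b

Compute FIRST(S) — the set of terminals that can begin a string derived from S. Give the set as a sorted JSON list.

FIRST sets, iterate to fixpoint:
iter 1:
  A via A→a b: +{a}
  B via B→a: +{a}
  C via C→a b: +{a}
  S via S→A: +{a}
  S via S→b B: +{b}
  FIRST[S]={a,b}  FIRST[A]={a}  FIRST[B]={a}  FIRST[C]={a}
iter 2: (no change)
  FIRST[S]={a,b}  FIRST[A]={a}  FIRST[B]={a}  FIRST[C]={a}

FIRST(S) = ["a", "b"]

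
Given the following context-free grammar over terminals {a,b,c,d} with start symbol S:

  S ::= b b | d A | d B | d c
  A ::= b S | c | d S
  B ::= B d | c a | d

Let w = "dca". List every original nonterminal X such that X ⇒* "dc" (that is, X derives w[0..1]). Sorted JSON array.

Convert to CNF:
  S -> T0 T0 | T1 A | T1 B | T1 T2
  A -> T0 S | T1 S | c
  B -> B T1 | T2 T3 | d
  T0 -> b
  T1 -> d
  T2 -> c
  T3 -> a

CYK table (by increasing span) — only the sub-triangle for w[0..1]:
  [0..0]={B,T1}  "d"  orig:{B}
  [1..1]={A,T2}  "c"  orig:{A}
  [0..1]={S}  "dc"

Original NTs in T[0,1] deriving "dc": ["S"]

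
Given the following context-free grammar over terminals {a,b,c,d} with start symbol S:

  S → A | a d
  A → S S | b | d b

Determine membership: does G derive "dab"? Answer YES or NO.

Convert to CNF:
  S -> S S | T0 T1 | T2 T0 | b
  A -> S S | T0 T1 | b
  T0 -> d
  T1 -> b
  T2 -> a

Fill CYK table bottom-up:
  cell(0,0) d: {T0}  orig:{}
  cell(1,1) a: {T2}  orig:{}
  cell(2,2) b: {A,S,T1}  orig:{A,S}
  cell(0,1) da: ∅
  cell(1,2) ab: ∅
  cell(0,2) dab: ∅

S ∉ T[0,2] ⇒ NO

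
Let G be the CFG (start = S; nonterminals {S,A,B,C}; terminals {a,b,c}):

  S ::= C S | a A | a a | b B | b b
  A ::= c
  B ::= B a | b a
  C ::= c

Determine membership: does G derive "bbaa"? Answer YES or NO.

CNF form of G:
  S -> C S | T0 A | T0 T0 | T1 B | T1 T1
  A -> c
  B -> B T0 | T1 T0
  C -> c
  T0 -> a
  T1 -> b

CYK fill:
  [0..0]={T1}  "b"  orig:{}
  [1..1]={T1}  "b"  orig:{}
  [2..2]={T0}  "a"  orig:{}
  [3..3]={T0}  "a"  orig:{}
  [0..1]={S}  "bb"
  [1..2]={B}  "ba"
  [2..3]={S}  "aa"
  [0..2]={S}  "bba"
  [1..3]={B}  "baa"
  [0..3]={S}  "bbaa"

S ∈ T[0,3] ⇒ YES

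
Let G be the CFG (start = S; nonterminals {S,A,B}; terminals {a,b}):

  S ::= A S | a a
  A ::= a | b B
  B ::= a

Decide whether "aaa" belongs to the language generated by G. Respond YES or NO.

CNF form of G:
  S -> A S | T1 T1
  A -> T0 B | a
  B -> a
  T0 -> b
  T1 -> a

Fill CYK table bottom-up:
  [0..0]={A,B,T1}  "a"  orig:{A,B}
  [1..1]={A,B,T1}  "a"  orig:{A,B}
  [2..2]={A,B,T1}  "a"  orig:{A,B}
  [0..1]={S}  "aa"
  [1..2]={S}  "aa"
  [0..2]={S}  "aaa"

S ∈ T[0,2] ⇒ YES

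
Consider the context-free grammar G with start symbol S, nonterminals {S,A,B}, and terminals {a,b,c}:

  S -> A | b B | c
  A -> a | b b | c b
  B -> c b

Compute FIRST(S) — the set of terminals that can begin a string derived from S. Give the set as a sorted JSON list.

Compute FIRST by fixpoint:
round 1:
  A via A→a: +{a}
  A via A→b b: +{b}
  A via A→c b: +{c}
  B via B→c b: +{c}
  S via S→A: +{a,b,c}
  FIRST[S]={a,b,c}  FIRST[A]={a,b,c}  FIRST[B]={c}
round 2: (stable)
  FIRST[S]={a,b,c}  FIRST[A]={a,b,c}  FIRST[B]={c}

FIRST(S) = ["a", "b", "c"]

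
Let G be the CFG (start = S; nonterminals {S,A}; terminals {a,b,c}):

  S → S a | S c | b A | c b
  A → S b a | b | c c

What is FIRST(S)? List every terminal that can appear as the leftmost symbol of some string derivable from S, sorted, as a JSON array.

FIRST sets, iterate to fixpoint:
[1]
  A via A→b: +{b}
  A via A→c c: +{c}
  S via S→b A: +{b}
  S via S→c b: +{c}
  FIRST(S)={b,c}  FIRST(A)={b,c}
[2] (stable)
  FIRST(S)={b,c}  FIRST(A)={b,c}

FIRST(S) = ["b", "c"]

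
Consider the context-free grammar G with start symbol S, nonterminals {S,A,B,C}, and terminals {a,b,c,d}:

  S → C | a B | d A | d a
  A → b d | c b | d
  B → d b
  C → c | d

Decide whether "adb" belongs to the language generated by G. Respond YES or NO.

CNF form of G:
  S -> T1 A | T1 T3 | T3 B | c | d
  A -> T0 T1 | T2 T0 | d
  B -> T1 T0
  C -> c | d
  T0 -> b
  T1 -> d
  T2 -> c
  T3 -> a

CYK fill:
  T[0,0] 'a' = {T3}  orig:{}
  T[1,1] 'd' = {A,C,S,T1}  orig:{A,C,S}
  T[2,2] 'b' = {T0}  orig:{}
  T[0,1] 'ad' = ∅
  T[1,2] 'db' = {B}
  T[0,2] 'adb' = {S}

S ∈ T[0,2] ⇒ YES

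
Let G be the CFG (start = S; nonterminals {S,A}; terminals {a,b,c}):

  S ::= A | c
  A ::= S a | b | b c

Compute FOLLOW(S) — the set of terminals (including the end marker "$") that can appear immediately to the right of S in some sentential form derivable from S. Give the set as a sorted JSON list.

FIRST sets, iterate to fixpoint:
pass 1:
  A via A→b: +{b}
  S via S→A: +{b}
  S via S→c: +{c}
  FIRST[S]={b,c}  FIRST[A]={b}
pass 2:
  A via A→S a: +{c}
  FIRST[S]={b,c}  FIRST[A]={b,c}
pass 3: (no change)
  FIRST[S]={b,c}  FIRST[A]={b,c}

FOLLOW iteration:
seed FOLLOW(S) with $
pass 1:
  A→S a: FOLLOW(S) ⊇ FIRST(a) = {a}; new: +{a}
  S→A: FOLLOW(A) ⊇ FOLLOW(S) ⊇ {$,a}; new: +{$,a}
  FOLLOW(S)={$,a}  FOLLOW(A)={$,a}
pass 2: (no change)
  FOLLOW(S)={$,a}  FOLLOW(A)={$,a}

FOLLOW(S) = ["$", "a"]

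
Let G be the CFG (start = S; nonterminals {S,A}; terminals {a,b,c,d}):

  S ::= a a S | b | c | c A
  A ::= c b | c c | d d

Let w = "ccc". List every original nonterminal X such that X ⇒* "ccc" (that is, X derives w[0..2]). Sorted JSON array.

CNF form of G:
  S -> T0 A | T3 X4 | b | c
  A -> T0 T0 | T0 T1 | T2 T2
  T0 -> c
  T1 -> b
  T2 -> d
  T3 -> a
  X4 -> T3 S

CYK table (by increasing span) (cells [i..j] with 0 ≤ i ≤ j ≤ 2 only):
  [0..0]={S,T0}  "c"  orig:{S}
  [1..1]={S,T0}  "c"  orig:{S}
  [2..2]={S,T0}  "c"  orig:{S}
  [0..1]={A}  "cc"
  [1..2]={A}  "cc"
  [0..2]={S}  "ccc"

Original NTs in T[0,2] deriving "ccc": ["S"]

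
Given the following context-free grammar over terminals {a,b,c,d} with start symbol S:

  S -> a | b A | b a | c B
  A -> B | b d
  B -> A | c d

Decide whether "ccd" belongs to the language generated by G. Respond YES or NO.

Convert to CNF:
  S -> T0 A | T0 T3 | T2 B | a
  A -> T0 T1 | T2 T1
  B -> T0 T1 | T2 T1
  T0 -> b
  T1 -> d
  T2 -> c
  T3 -> a

Fill CYK table bottom-up:
  cell(0,0) c: {T2}  orig:{}
  cell(1,1) c: {T2}  orig:{}
  cell(2,2) d: {T1}  orig:{}
  cell(0,1) cc: ∅
  cell(1,2) cd: {A,B}
  cell(0,2) ccd: {S}

S ∈ T[0,2] ⇒ YES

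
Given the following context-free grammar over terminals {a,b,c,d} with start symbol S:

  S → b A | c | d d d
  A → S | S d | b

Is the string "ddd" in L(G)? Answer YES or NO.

CNF form of G:
  S -> T0 X3 | T1 A | c
  A -> S T0 | T0 X2 | T1 A | b | c
  T0 -> d
  T1 -> b
  X2 -> T0 T0
  X3 -> T0 T0

Fill CYK table bottom-up:
  [0..0]={T0}  "d"  orig:{}
  [1..1]={T0}  "d"  orig:{}
  [2..2]={T0}  "d"  orig:{}
  [0..1]={X2,X3}  "dd"  orig:{}
  [1..2]={X2,X3}  "dd"  orig:{}
  [0..2]={A,S}  "ddd"

S ∈ T[0,2] ⇒ YES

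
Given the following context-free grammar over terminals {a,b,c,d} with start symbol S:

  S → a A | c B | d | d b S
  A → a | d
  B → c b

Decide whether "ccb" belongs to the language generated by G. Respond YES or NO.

CNF form of G:
  S -> T0 B | T2 A | T3 X4 | d
  A -> a | d
  B -> T0 T1
  T0 -> c
  T1 -> b
  T2 -> a
  T3 -> d
  X4 -> T1 S

CYK fill:
  [0..0]={T0}  "c"  orig:{}
  [1..1]={T0}  "c"  orig:{}
  [2..2]={T1}  "b"  orig:{}
  [0..1]=∅  "cc"
  [1..2]={B}  "cb"
  [0..2]={S}  "ccb"

S ∈ T[0,2] ⇒ YES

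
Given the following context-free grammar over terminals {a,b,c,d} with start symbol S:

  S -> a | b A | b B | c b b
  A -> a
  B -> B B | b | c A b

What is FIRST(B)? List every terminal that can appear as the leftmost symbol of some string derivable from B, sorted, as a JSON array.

Compute FIRST by fixpoint:
[1]
  A via A→a: +{a}
  B via B→b: +{b}
  B via B→c A b: +{c}
  S via S→a: +{a}
  S via S→b A: +{b}
  S via S→c b b: +{c}
  FIRST[S]={a,b,c}  FIRST[A]={a}  FIRST[B]={b,c}
[2] (no change)
  FIRST[S]={a,b,c}  FIRST[A]={a}  FIRST[B]={b,c}

FIRST(B) = ["b", "c"]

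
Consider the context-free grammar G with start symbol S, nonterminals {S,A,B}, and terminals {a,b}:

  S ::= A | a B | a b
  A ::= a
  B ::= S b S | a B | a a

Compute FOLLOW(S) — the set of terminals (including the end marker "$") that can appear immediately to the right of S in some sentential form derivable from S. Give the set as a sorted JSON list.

Compute FIRST by fixpoint:
[1]
  A via A→a: +{a}
  B via B→a B: +{a}
  S via S→A: +{a}
  FIRST(S)={a}  FIRST(A)={a}  FIRST(B)={a}
[2] (stable)
  FIRST(S)={a}  FIRST(A)={a}  FIRST(B)={a}

FOLLOW sets:
seed FOLLOW(S) with $
[1]
  B→S b S: FOLLOW(S) ⊇ FIRST(b) = {b}; new: +{b}
  S→A: FOLLOW(A) ⊇ FOLLOW(S) ⊇ {$,b}; new: +{$,b}
  S→a B: FOLLOW(B) ⊇ FOLLOW(S) ⊇ {$,b}; new: +{$,b}
  S: {$,b}  A: {$,b}  B: {$,b}
[2] — fixpoint
  S: {$,b}  A: {$,b}  B: {$,b}

FOLLOW(S) = ["$", "b"]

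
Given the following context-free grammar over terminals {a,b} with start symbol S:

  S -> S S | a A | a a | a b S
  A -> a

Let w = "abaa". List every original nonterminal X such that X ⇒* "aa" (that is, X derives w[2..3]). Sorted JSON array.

Convert to CNF:
  S -> S S | T0 A | T0 T0 | T0 X2
  A -> a
  T0 -> a
  T1 -> b
  X2 -> T1 S

CYK fill, restricted to cells inside w[2..3]:
  [2..2]={A,T0}  "a"  orig:{A}
  [3..3]={A,T0}  "a"  orig:{A}
  [2..3]={S}  "aa"

Original NTs in T[2,3] deriving "aa": ["S"]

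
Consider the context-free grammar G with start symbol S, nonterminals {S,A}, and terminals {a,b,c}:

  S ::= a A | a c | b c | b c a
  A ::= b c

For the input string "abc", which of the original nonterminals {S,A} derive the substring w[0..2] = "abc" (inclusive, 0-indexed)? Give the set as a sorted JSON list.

Convert to CNF:
  S -> T0 T1 | T0 X3 | T2 A | T2 T1
  A -> T0 T1
  T0 -> b
  T1 -> c
  T2 -> a
  X3 -> T1 T2

CYK fill (cells [i..j] with 0 ≤ i ≤ j ≤ 2 only):
  cell(0,0) a: {T2}  orig:{}
  cell(1,1) b: {T0}  orig:{}
  cell(2,2) c: {T1}  orig:{}
  cell(0,1) ab: ∅
  cell(1,2) bc: {A,S}
  cell(0,2) abc: {S}

Original NTs in T[0,2] deriving "abc": ["S"]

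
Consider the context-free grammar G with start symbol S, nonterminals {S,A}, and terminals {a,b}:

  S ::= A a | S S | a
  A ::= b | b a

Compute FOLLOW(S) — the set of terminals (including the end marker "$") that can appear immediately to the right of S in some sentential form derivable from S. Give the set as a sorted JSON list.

FIRST iteration:
iter 1:
  A via A→b: +{b}
  S via S→A a: +{b}
  S via S→a: +{a}
  FIRST[S]={a,b}  FIRST[A]={b}
iter 2: done
  FIRST[S]={a,b}  FIRST[A]={b}

FOLLOW sets:
FOLLOW(S) := {$}
iter 1:
  S→A a: FOLLOW(A) ⊇ FIRST(a) = {a}; new: +{a}
  S→S S: FOLLOW(S) ⊇ FIRST(S) = {a,b}; new: +{a,b}
  FOLLOW[S]={$,a,b}  FOLLOW[A]={a}
iter 2: done
  FOLLOW[S]={$,a,b}  FOLLOW[A]={a}

FOLLOW(S) = ["$", "a", "b"]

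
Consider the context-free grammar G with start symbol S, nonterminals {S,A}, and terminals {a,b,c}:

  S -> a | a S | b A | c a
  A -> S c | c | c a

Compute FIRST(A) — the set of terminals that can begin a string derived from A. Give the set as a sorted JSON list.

Compute FIRST by fixpoint:
[1]
  A via A→c: +{c}
  S via S→a: +{a}
  S via S→b A: +{b}
  S via S→c a: +{c}
  FIRST[S]={a,b,c}  FIRST[A]={c}
[2]
  A via A→S c: +{a,b}
  FIRST[S]={a,b,c}  FIRST[A]={a,b,c}
[3] — fixpoint
  FIRST[S]={a,b,c}  FIRST[A]={a,b,c}

FIRST(A) = ["a", "b", "c"]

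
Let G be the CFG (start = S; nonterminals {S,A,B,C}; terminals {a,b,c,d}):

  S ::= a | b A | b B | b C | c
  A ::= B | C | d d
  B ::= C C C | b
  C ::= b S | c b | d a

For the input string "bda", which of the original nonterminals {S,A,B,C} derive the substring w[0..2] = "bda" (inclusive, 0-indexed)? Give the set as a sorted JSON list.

CNF form of G:
  S -> T0 A | T0 B | T0 C | a | c
  A -> C X4 | T0 S | T1 T0 | T2 T2 | T2 T3 | b
  B -> C X5 | b
  C -> T0 S | T1 T0 | T2 T3
  T0 -> b
  T1 -> c
  T2 -> d
  T3 -> a
  X4 -> C C
  X5 -> C C

Fill CYK table bottom-up (cells [i..j] with 0 ≤ i ≤ j ≤ 2 only):
  [0..0]={A,B,T0}  "b"  orig:{A,B}
  [1..1]={T2}  "d"  orig:{}
  [2..2]={S,T3}  "a"  orig:{S}
  [0..1]=∅  "bd"
  [1..2]={A,C}  "da"
  [0..2]={S}  "bda"

Original NTs in T[0,2] deriving "bda": ["S"]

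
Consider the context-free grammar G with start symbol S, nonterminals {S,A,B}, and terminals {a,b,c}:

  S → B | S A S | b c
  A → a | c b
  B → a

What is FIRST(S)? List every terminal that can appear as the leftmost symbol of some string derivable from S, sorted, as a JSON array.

Compute FIRST by fixpoint:
[1]
  A via A→a: +{a}
  A via A→c b: +{c}
  B via B→a: +{a}
  S via S→B: +{a}
  S via S→b c: +{b}
  S: {a,b}  A: {a,c}  B: {a}
[2] done
  S: {a,b}  A: {a,c}  B: {a}

FIRST(S) = ["a", "b"]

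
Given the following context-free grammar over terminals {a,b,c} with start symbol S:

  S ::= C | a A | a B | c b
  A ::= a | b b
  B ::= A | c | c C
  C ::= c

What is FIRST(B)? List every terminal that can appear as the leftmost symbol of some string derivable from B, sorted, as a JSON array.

Compute FIRST by fixpoint:
pass 1:
  A via A→a: +{a}
  A via A→b b: +{b}
  B via B→A: +{a,b}
  B via B→c: +{c}
  C via C→c: +{c}
  S via S→C: +{c}
  S via S→a A: +{a}
  FIRST[S]={a,c}  FIRST[A]={a,b}  FIRST[B]={a,b,c}  FIRST[C]={c}
pass 2: (stable)
  FIRST[S]={a,c}  FIRST[A]={a,b}  FIRST[B]={a,b,c}  FIRST[C]={c}

FIRST(B) = ["a", "b", "c"]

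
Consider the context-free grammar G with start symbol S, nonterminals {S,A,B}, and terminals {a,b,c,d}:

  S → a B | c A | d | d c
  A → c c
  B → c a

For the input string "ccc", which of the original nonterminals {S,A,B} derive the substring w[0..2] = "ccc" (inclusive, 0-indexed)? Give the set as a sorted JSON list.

CNF form of G:
  S -> T0 A | T1 B | T2 T0 | d
  A -> T0 T0
  B -> T0 T1
  T0 -> c
  T1 -> a
  T2 -> d

CYK fill, restricted to cells inside w[0..2]:
  cell(0,0) c: {T0}  orig:{}
  cell(1,1) c: {T0}  orig:{}
  cell(2,2) c: {T0}  orig:{}
  cell(0,1) cc: {A}
  cell(1,2) cc: {A}
  cell(0,2) ccc: {S}

Original NTs in T[0,2] deriving "ccc": ["S"]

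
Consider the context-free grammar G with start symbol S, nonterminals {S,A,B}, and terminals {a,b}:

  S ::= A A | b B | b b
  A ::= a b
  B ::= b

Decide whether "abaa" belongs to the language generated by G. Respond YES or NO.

Convert to CNF:
  S -> A A | T1 B | T1 T1
  A -> T0 T1
  B -> b
  T0 -> a
  T1 -> b

Fill CYK table bottom-up:
  [0..0]={T0}  "a"  orig:{}
  [1..1]={B,T1}  "b"  orig:{B}
  [2..2]={T0}  "a"  orig:{}
  [3..3]={T0}  "a"  orig:{}
  [0..1]={A}  "ab"
  [1..2]=∅  "ba"
  [2..3]=∅  "aa"
  [0..2]=∅  "aba"
  [1..3]=∅  "baa"
  [0..3]=∅  "abaa"

S ∉ T[0,3] ⇒ NO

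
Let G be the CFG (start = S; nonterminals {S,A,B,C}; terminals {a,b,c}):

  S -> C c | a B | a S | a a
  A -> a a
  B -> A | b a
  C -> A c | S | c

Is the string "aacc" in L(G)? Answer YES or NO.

CNF form of G:
  S -> C T2 | T0 B | T0 S | T0 T0
  A -> T0 T0
  B -> T0 T0 | T1 T0
  C -> A T2 | C T2 | T0 B | T0 S | T0 T0 | c
  T0 -> a
  T1 -> b
  T2 -> c

CYK fill:
  cell(0,0) a: {T0}  orig:{}
  cell(1,1) a: {T0}  orig:{}
  cell(2,2) c: {C,T2}  orig:{C}
  cell(3,3) c: {C,T2}  orig:{C}
  cell(0,1) aa: {A,B,C,S}
  cell(1,2) ac: ∅
  cell(2,3) cc: {C,S}
  cell(0,2) aac: {C,S}
  cell(1,3) acc: {C,S}
  cell(0,3) aacc: {C,S}

S ∈ T[0,3] ⇒ YES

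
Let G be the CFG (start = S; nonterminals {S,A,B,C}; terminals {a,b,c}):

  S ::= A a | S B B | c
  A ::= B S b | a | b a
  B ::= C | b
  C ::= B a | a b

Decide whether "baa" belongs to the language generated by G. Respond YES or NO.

Convert to CNF:
  S -> A T1 | S X3 | c
  A -> B X2 | T0 T1 | a
  B -> B T1 | T1 T0 | b
  C -> B T1 | T1 T0
  T0 -> b
  T1 -> a
  X2 -> S T0
  X3 -> B B

CYK fill:
  [0..0]={B,T0}  "b"  orig:{B}
  [1..1]={A,T1}  "a"  orig:{A}
  [2..2]={A,T1}  "a"  orig:{A}
  [0..1]={A,B,C}  "ba"
  [1..2]={S}  "aa"
  [0..2]={B,C,S}  "baa"

S ∈ T[0,2] ⇒ YES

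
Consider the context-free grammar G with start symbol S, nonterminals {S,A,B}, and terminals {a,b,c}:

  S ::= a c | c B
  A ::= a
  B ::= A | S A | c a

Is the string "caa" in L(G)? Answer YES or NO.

CNF form of G:
  S -> T0 B | T1 T0
  A -> a
  B -> S A | T0 T1 | a
  T0 -> c
  T1 -> a

Fill CYK table bottom-up:
  cell(0,0) c: {T0}  orig:{}
  cell(1,1) a: {A,B,T1}  orig:{A,B}
  cell(2,2) a: {A,B,T1}  orig:{A,B}
  cell(0,1) ca: {B,S}
  cell(1,2) aa: ∅
  cell(0,2) caa: {B}

S ∉ T[0,2] ⇒ NO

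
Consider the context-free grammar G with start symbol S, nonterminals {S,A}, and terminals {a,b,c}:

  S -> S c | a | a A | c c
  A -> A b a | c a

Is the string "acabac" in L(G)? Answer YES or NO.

Convert to CNF:
  S -> S T2 | T1 A | T2 T2 | a
  A -> A X3 | T2 T1
  T0 -> b
  T1 -> a
  T2 -> c
  X3 -> T0 T1

Fill CYK table bottom-up:
  [0..0]={S,T1}  "a"  orig:{S}
  [1..1]={T2}  "c"  orig:{}
  [2..2]={S,T1}  "a"  orig:{S}
  [3..3]={T0}  "b"  orig:{}
  [4..4]={S,T1}  "a"  orig:{S}
  [5..5]={T2}  "c"  orig:{}
  [0..1]={S}  "ac"
  [1..2]={A}  "ca"
  [2..3]=∅  "ab"
  [3..4]={X3}  "ba"  orig:{}
  [4..5]={S}  "ac"
  [0..2]={S}  "aca"
  [1..3]=∅  "cab"
  [2..4]=∅  "aba"
  [3..5]=∅  "bac"
  [0..3]=∅  "acab"
  [1..4]={A}  "caba"
  [2..5]=∅  "abac"
  [0..4]={S}  "acaba"
  [1..5]=∅  "cabac"
  [0..5]={S}  "acabac"

S ∈ T[0,5] ⇒ YES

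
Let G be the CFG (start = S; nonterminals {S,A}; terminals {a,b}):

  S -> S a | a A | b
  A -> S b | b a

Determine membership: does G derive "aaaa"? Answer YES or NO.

CNF form of G:
  S -> S T1 | T1 A | b
  A -> S T0 | T0 T1
  T0 -> b
  T1 -> a

CYK table (by increasing span):
  T[0,0] 'a' = {T1}  orig:{}
  T[1,1] 'a' = {T1}  orig:{}
  T[2,2] 'a' = {T1}  orig:{}
  T[3,3] 'a' = {T1}  orig:{}
  T[0,1] 'aa' = ∅
  T[1,2] 'aa' = ∅
  T[2,3] 'aa' = ∅
  T[0,2] 'aaa' = ∅
  T[1,3] 'aaa' = ∅
  T[0,3] 'aaaa' = ∅

S ∉ T[0,3] ⇒ NO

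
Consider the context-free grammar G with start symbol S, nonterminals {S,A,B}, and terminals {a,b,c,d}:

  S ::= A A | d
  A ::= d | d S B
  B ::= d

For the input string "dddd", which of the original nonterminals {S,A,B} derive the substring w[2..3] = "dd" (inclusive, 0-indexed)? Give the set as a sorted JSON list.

CNF form of G:
  S -> A A | d
  A -> T0 X1 | d
  B -> d
  T0 -> d
  X1 -> S B

CYK fill, restricted to cells inside w[2..3]:
  T[2,2] 'd' = {A,B,S,T0}  orig:{A,B,S}
  T[3,3] 'd' = {A,B,S,T0}  orig:{A,B,S}
  T[2,3] 'dd' = {S,X1}  orig:{S}

Original NTs in T[2,3] deriving "dd": ["S"]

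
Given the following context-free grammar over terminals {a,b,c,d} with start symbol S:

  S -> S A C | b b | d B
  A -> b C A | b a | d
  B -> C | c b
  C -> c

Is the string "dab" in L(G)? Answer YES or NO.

Convert to CNF:
  S -> S X5 | T0 T0 | T3 B
  A -> T0 T1 | T0 X4 | d
  B -> T2 T0 | c
  C -> c
  T0 -> b
  T1 -> a
  T2 -> c
  T3 -> d
  X4 -> C A
  X5 -> A C

CYK fill:
  [0..0]={A,T3}  "d"  orig:{A}
  [1..1]={T1}  "a"  orig:{}
  [2..2]={T0}  "b"  orig:{}
  [0..1]=∅  "da"
  [1..2]=∅  "ab"
  [0..2]=∅  "dab"

S ∉ T[0,2] ⇒ NO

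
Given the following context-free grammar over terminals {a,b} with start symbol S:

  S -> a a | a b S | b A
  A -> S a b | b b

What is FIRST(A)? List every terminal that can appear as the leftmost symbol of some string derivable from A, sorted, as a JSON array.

FIRST iteration:
pass 1:
  A via A→b b: +{b}
  S via S→a a: +{a}
  S via S→b A: +{b}
  FIRST(S)={a,b}  FIRST(A)={b}
pass 2:
  A via A→S a b: +{a}
  FIRST(S)={a,b}  FIRST(A)={a,b}
pass 3: (stable)
  FIRST(S)={a,b}  FIRST(A)={a,b}

FIRST(A) = ["a", "b"]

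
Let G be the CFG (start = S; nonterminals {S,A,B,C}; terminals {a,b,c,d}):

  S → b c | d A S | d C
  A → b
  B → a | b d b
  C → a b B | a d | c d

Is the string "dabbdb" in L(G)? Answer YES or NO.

Convert to CNF:
  S -> T0 T3 | T1 C | T1 X6
  A -> b
  B -> T0 X4 | a
  C -> T2 T1 | T2 X5 | T3 T1
  T0 -> b
  T1 -> d
  T2 -> a
  T3 -> c
  X4 -> T1 T0
  X5 -> T0 B
  X6 -> A S

CYK table (by increasing span):
  cell(0,0) d: {T1}  orig:{}
  cell(1,1) a: {B,T2}  orig:{B}
  cell(2,2) b: {A,T0}  orig:{A}
  cell(3,3) b: {A,T0}  orig:{A}
  cell(4,4) d: {T1}  orig:{}
  cell(5,5) b: {A,T0}  orig:{A}
  cell(0,1) da: ∅
  cell(1,2) ab: ∅
  cell(2,3) bb: ∅
  cell(3,4) bd: ∅
  cell(4,5) db: {X4}  orig:{}
  cell(0,2) dab: ∅
  cell(1,3) abb: ∅
  cell(2,4) bbd: ∅
  cell(3,5) bdb: {B}
  cell(0,3) dabb: ∅
  cell(1,4) abbd: ∅
  cell(2,5) bbdb: {X5}  orig:{}
  cell(0,4) dabbd: ∅
  cell(1,5) abbdb: {C}
  cell(0,5) dabbdb: {S}

S ∈ T[0,5] ⇒ YES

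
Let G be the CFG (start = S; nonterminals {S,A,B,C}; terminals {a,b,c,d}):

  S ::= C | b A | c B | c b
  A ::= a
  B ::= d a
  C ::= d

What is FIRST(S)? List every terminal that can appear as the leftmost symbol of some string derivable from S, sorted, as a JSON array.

Compute FIRST by fixpoint:
[1]
  A via A→a: +{a}
  B via B→d a: +{d}
  C via C→d: +{d}
  S via S→C: +{d}
  S via S→b A: +{b}
  S via S→c B: +{c}
  FIRST(S)={b,c,d}  FIRST(A)={a}  FIRST(B)={d}  FIRST(C)={d}
[2] — fixpoint
  FIRST(S)={b,c,d}  FIRST(A)={a}  FIRST(B)={d}  FIRST(C)={d}

FIRST(S) = ["b", "c", "d"]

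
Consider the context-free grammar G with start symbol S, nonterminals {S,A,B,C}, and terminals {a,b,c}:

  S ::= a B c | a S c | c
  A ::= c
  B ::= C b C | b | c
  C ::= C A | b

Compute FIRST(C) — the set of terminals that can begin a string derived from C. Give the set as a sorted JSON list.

Compute FIRST by fixpoint:
pass 1:
  A via A→c: +{c}
  B via B→b: +{b}
  B via B→c: +{c}
  C via C→b: +{b}
  S via S→a B c: +{a}
  S via S→c: +{c}
  FIRST[S]={a,c}  FIRST[A]={c}  FIRST[B]={b,c}  FIRST[C]={b}
pass 2: — fixpoint
  FIRST[S]={a,c}  FIRST[A]={c}  FIRST[B]={b,c}  FIRST[C]={b}

FIRST(C) = ["b"]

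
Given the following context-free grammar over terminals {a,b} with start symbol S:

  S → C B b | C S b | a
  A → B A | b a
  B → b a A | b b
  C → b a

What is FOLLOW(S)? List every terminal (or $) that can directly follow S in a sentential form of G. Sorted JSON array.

FIRST sets, iterate to fixpoint:
[1]
  A via A→b a: +{b}
  B via B→b a A: +{b}
  C via C→b a: +{b}
  S via S→C B b: +{b}
  S via S→a: +{a}
  FIRST(S)={a,b}  FIRST(A)={b}  FIRST(B)={b}  FIRST(C)={b}
[2] done
  FIRST(S)={a,b}  FIRST(A)={b}  FIRST(B)={b}  FIRST(C)={b}

Compute FOLLOW by fixpoint:
initialize: $ ∈ FOLLOW(S)
round 1:
  A→B A: FOLLOW(B) ⊇ FIRST(A) = {b}; new: +{b}
  B→b a A: FOLLOW(A) ⊇ FOLLOW(B) ⊇ {b}; new: +{b}
  S→C B b: FOLLOW(C) ⊇ FIRST(B) = {b}; new: +{b}
  S→C S b: FOLLOW(C) ⊇ FIRST(S) = {a,b}; new: +{a}
  S→C S b: FOLLOW(S) ⊇ FIRST(b) = {b}; new: +{b}
  FOLLOW(S)={$,b}  FOLLOW(A)={b}  FOLLOW(B)={b}  FOLLOW(C)={a,b}
round 2: (stable)
  FOLLOW(S)={$,b}  FOLLOW(A)={b}  FOLLOW(B)={b}  FOLLOW(C)={a,b}

FOLLOW(S) = ["$", "b"]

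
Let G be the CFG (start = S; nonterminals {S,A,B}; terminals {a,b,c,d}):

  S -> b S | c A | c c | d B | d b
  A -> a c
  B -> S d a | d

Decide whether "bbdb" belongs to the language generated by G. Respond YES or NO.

Convert to CNF:
  S -> T1 A | T1 T1 | T2 B | T2 T3 | T3 S
  A -> T0 T1
  B -> S X4 | d
  T0 -> a
  T1 -> c
  T2 -> d
  T3 -> b
  X4 -> T2 T0

CYK table (by increasing span):
  [0..0]={T3}  "b"  orig:{}
  [1..1]={T3}  "b"  orig:{}
  [2..2]={B,T2}  "d"  orig:{B}
  [3..3]={T3}  "b"  orig:{}
  [0..1]=∅  "bb"
  [1..2]=∅  "bd"
  [2..3]={S}  "db"
  [0..2]=∅  "bbd"
  [1..3]={S}  "bdb"
  [0..3]={S}  "bbdb"

S ∈ T[0,3] ⇒ YES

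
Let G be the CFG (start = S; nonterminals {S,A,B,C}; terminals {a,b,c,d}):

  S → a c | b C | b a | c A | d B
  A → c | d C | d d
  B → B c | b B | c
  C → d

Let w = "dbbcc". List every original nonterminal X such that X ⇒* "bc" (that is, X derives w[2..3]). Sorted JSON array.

CNF form of G:
  S -> T0 B | T1 A | T2 C | T2 T3 | T3 T1
  A -> T0 C | T0 T0 | c
  B -> B T1 | T2 B | c
  C -> d
  T0 -> d
  T1 -> c
  T2 -> b
  T3 -> a

Fill CYK table bottom-up (cells [i..j] with 2 ≤ i ≤ j ≤ 3 only):
  T[2,2] 'b' = {T2}  orig:{}
  T[3,3] 'c' = {A,B,T1}  orig:{A,B}
  T[2,3] 'bc' = {B}

Original NTs in T[2,3] deriving "bc": ["B"]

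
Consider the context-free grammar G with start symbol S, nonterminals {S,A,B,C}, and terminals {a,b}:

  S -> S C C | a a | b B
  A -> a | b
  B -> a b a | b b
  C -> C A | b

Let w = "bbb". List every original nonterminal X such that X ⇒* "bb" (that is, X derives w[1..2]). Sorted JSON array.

Convert to CNF:
  S -> S X3 | T0 T0 | T1 B
  A -> a | b
  B -> T0 X2 | T1 T1
  C -> C A | b
  T0 -> a
  T1 -> b
  X2 -> T1 T0
  X3 -> C C

CYK table (by increasing span) (cells [i..j] with 1 ≤ i ≤ j ≤ 2 only):
  T[1,1] 'b' = {A,C,T1}  orig:{A,C}
  T[2,2] 'b' = {A,C,T1}  orig:{A,C}
  T[1,2] 'bb' = {B,C,X3}  orig:{B,C}

Original NTs in T[1,2] deriving "bb": ["B", "C"]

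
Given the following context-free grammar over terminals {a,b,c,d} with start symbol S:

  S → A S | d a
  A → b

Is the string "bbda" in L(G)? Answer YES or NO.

CNF form of G:
  S -> A S | T0 T1
  A -> b
  T0 -> d
  T1 -> a

CYK table (by increasing span):
  cell(0,0) b: {A}
  cell(1,1) b: {A}
  cell(2,2) d: {T0}  orig:{}
  cell(3,3) a: {T1}  orig:{}
  cell(0,1) bb: ∅
  cell(1,2) bd: ∅
  cell(2,3) da: {S}
  cell(0,2) bbd: ∅
  cell(1,3) bda: {S}
  cell(0,3) bbda: {S}

S ∈ T[0,3] ⇒ YES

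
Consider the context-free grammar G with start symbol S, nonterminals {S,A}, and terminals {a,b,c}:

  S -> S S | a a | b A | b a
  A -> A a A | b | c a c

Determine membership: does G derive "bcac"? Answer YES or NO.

CNF form of G:
  S -> S S | T0 T0 | T2 A | T2 T0
  A -> A X3 | T1 X4 | b
  T0 -> a
  T1 -> c
  T2 -> b
  X3 -> T0 A
  X4 -> T0 T1

CYK fill:
  cell(0,0) b: {A,T2}  orig:{A}
  cell(1,1) c: {T1}  orig:{}
  cell(2,2) a: {T0}  orig:{}
  cell(3,3) c: {T1}  orig:{}
  cell(0,1) bc: ∅
  cell(1,2) ca: ∅
  cell(2,3) ac: {X4}  orig:{}
  cell(0,2) bca: ∅
  cell(1,3) cac: {A}
  cell(0,3) bcac: {S}

S ∈ T[0,3] ⇒ YES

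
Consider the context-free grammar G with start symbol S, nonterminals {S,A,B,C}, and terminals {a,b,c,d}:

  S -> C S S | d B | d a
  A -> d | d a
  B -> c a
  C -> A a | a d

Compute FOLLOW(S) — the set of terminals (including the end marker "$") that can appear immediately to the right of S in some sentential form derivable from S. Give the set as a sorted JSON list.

Compute FIRST by fixpoint:
round 1:
  A via A→d: +{d}
  B via B→c a: +{c}
  C via C→A a: +{d}
  C via C→a d: +{a}
  S via S→C S S: +{a,d}
  FIRST(S)={a,d}  FIRST(A)={d}  FIRST(B)={c}  FIRST(C)={a,d}
round 2: (no change)
  FIRST(S)={a,d}  FIRST(A)={d}  FIRST(B)={c}  FIRST(C)={a,d}

FOLLOW iteration:
FOLLOW(S) := {$}
round 1:
  C→A a: FOLLOW(A) ⊇ FIRST(a) = {a}; new: +{a}
  S→C S S: FOLLOW(C) ⊇ FIRST(S) = {a,d}; new: +{a,d}
  S→C S S: FOLLOW(S) ⊇ FIRST(S) = {a,d}; new: +{a,d}
  S→d B: FOLLOW(B) ⊇ FOLLOW(S) ⊇ {$,a,d}; new: +{$,a,d}
  S: {$,a,d}  A: {a}  B: {$,a,d}  C: {a,d}
round 2: — fixpoint
  S: {$,a,d}  A: {a}  B: {$,a,d}  C: {a,d}

FOLLOW(S) = ["$", "a", "d"]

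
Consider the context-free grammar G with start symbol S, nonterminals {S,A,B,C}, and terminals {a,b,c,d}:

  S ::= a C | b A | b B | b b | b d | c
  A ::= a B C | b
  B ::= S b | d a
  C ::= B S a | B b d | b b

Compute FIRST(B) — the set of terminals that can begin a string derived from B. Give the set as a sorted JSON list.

FIRST iteration:
[1]
  A via A→a B C: +{a}
  A via A→b: +{b}
  B via B→d a: +{d}
  C via C→B S a: +{d}
  C via C→b b: +{b}
  S via S→a C: +{a}
  S via S→b A: +{b}
  S via S→c: +{c}
  FIRST(S)={a,b,c}  FIRST(A)={a,b}  FIRST(B)={d}  FIRST(C)={b,d}
[2]
  B via B→S b: +{a,b,c}
  C via C→B S a: +{a,c}
  FIRST(S)={a,b,c}  FIRST(A)={a,b}  FIRST(B)={a,b,c,d}  FIRST(C)={a,b,c,d}
[3] (no change)
  FIRST(S)={a,b,c}  FIRST(A)={a,b}  FIRST(B)={a,b,c,d}  FIRST(C)={a,b,c,d}

FIRST(B) = ["a", "b", "c", "d"]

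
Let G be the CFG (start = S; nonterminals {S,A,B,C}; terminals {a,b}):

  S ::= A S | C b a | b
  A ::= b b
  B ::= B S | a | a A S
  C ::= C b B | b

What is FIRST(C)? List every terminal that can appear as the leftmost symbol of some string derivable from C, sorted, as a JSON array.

FIRST iteration:
pass 1:
  A via A→b b: +{b}
  B via B→a: +{a}
  C via C→b: +{b}
  S via S→A S: +{b}
  FIRST(S)={b}  FIRST(A)={b}  FIRST(B)={a}  FIRST(C)={b}
pass 2: done
  FIRST(S)={b}  FIRST(A)={b}  FIRST(B)={a}  FIRST(C)={b}

FIRST(C) = ["b"]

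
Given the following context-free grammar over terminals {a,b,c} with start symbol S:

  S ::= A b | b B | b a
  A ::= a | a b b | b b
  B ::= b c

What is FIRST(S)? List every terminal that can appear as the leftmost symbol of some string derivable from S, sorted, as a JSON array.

FIRST sets, iterate to fixpoint:
pass 1:
  A via A→a: +{a}
  A via A→b b: +{b}
  B via B→b c: +{b}
  S via S→A b: +{a,b}
  S: {a,b}  A: {a,b}  B: {b}
pass 2: done
  S: {a,b}  A: {a,b}  B: {b}

FIRST(S) = ["a", "b"]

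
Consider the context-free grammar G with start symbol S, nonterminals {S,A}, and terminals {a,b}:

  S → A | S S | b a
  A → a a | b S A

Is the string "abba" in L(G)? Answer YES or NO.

CNF form of G:
  S -> S S | T0 T0 | T1 T0 | T1 X3
  A -> T0 T0 | T1 X2
  T0 -> a
  T1 -> b
  X2 -> S A
  X3 -> S A

Fill CYK table bottom-up:
  cell(0,0) a: {T0}  orig:{}
  cell(1,1) b: {T1}  orig:{}
  cell(2,2) b: {T1}  orig:{}
  cell(3,3) a: {T0}  orig:{}
  cell(0,1) ab: ∅
  cell(1,2) bb: ∅
  cell(2,3) ba: {S}
  cell(0,2) abb: ∅
  cell(1,3) bba: ∅
  cell(0,3) abba: ∅

S ∉ T[0,3] ⇒ NO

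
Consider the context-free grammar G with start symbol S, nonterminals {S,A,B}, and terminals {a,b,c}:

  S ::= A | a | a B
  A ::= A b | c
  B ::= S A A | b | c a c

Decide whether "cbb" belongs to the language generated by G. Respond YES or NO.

CNF form of G:
  S -> A T0 | T2 B | a | c
  A -> A T0 | c
  B -> S X3 | T1 X4 | b
  T0 -> b
  T1 -> c
  T2 -> a
  X3 -> A A
  X4 -> T2 T1

CYK fill:
  T[0,0] 'c' = {A,S,T1}  orig:{A,S}
  T[1,1] 'b' = {B,T0}  orig:{B}
  T[2,2] 'b' = {B,T0}  orig:{B}
  T[0,1] 'cb' = {A,S}
  T[1,2] 'bb' = ∅
  T[0,2] 'cbb' = {A,S}

S ∈ T[0,2] ⇒ YES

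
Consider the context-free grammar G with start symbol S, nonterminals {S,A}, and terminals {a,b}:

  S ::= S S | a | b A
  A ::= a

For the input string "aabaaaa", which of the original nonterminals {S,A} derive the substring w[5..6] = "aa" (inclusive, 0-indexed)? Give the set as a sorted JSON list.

Convert to CNF:
  S -> S S | T0 A | a
  A -> a
  T0 -> b

CYK fill (cells [i..j] with 5 ≤ i ≤ j ≤ 6 only):
  cell(5,5) a: {A,S}
  cell(6,6) a: {A,S}
  cell(5,6) aa: {S}

Original NTs in T[5,6] deriving "aa": ["S"]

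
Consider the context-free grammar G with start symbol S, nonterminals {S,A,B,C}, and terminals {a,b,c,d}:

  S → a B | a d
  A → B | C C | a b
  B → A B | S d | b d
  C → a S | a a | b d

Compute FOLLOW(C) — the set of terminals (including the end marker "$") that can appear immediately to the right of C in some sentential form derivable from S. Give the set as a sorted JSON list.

FIRST sets, iterate to fixpoint:
pass 1:
  A via A→a b: +{a}
  B via B→A B: +{a}
  B via B→b d: +{b}
  C via C→a S: +{a}
  C via C→b d: +{b}
  S via S→a B: +{a}
  FIRST[S]={a}  FIRST[A]={a}  FIRST[B]={a,b}  FIRST[C]={a,b}
pass 2:
  A via A→B: +{b}
  FIRST[S]={a}  FIRST[A]={a,b}  FIRST[B]={a,b}  FIRST[C]={a,b}
pass 3: (stable)
  FIRST[S]={a}  FIRST[A]={a,b}  FIRST[B]={a,b}  FIRST[C]={a,b}

FOLLOW sets:
seed FOLLOW(S) with $
pass 1:
  A→C C: FOLLOW(C) ⊇ FIRST(C) = {a,b}; new: +{a,b}
  B→A B: FOLLOW(A) ⊇ FIRST(B) = {a,b}; new: +{a,b}
  B→S d: FOLLOW(S) ⊇ FIRST(d) = {d}; new: +{d}
  C→a S: FOLLOW(S) ⊇ FOLLOW(C) ⊇ {a,b}; new: +{a,b}
  S→a B: FOLLOW(B) ⊇ FOLLOW(S) ⊇ {$,a,b,d}; new: +{$,a,b,d}
  FOLLOW(S)={$,a,b,d}  FOLLOW(A)={a,b}  FOLLOW(B)={$,a,b,d}  FOLLOW(C)={a,b}
pass 2: (stable)
  FOLLOW(S)={$,a,b,d}  FOLLOW(A)={a,b}  FOLLOW(B)={$,a,b,d}  FOLLOW(C)={a,b}

FOLLOW(C) = ["a", "b"]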